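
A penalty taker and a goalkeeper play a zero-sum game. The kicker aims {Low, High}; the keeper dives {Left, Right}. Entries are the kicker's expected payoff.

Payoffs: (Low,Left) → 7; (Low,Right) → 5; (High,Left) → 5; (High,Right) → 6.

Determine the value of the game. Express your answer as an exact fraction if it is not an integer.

17/3

Row minima: Low → 5, High → 5; maximin = 5.
Column maxima: Left → 7, Right → 6; minimax = 6.
5 ≠ 6, so there is no saddle point; optimal play is mixed.
Let the kicker play Low with probability p. Expected payoff against Left: 7p + 5(1−p) = 2p + 5; against Right: 5p + 6(1−p) = −p + 6.
Setting these equal: 2p + 5 = −p + 6 ⇒ 3p = 1 ⇒ p = 1/3, and the value is (2)·(1/3) + 5 = 17/3.
For the keeper: with q = P(Left), equating Low's and High's payoffs gives 2q + 5 = −q + 6 ⇒ q = 1/3.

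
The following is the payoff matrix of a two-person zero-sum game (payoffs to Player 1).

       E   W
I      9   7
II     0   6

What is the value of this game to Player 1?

Row minima: I → 7, II → 0; maximin = 7.
Column maxima: E → 9, W → 7; minimax = 7.
Since maximin = minimax = 7, there is a saddle point and the value is 7.

7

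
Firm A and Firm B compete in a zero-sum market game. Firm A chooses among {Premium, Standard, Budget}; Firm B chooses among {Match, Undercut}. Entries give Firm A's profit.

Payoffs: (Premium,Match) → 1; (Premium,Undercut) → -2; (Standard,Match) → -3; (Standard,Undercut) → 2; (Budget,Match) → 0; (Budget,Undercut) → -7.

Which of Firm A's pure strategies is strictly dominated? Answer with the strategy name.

Budget

Premium gives a strictly higher payoff than Budget against every column: 1 > 0, -2 > -7.
So Budget is strictly dominated and Firm A never plays it.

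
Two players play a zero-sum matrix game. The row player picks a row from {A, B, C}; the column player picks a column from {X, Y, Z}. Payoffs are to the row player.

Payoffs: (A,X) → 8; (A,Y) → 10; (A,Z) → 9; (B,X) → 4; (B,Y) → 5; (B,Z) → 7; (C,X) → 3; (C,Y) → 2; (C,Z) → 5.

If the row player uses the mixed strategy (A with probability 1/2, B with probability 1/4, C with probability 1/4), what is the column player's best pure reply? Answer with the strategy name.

If the column player plays X, the row player's expected payoff is (1/2)·8 + (1/4)·4 + (1/4)·3 = 23/4.
If the column player plays Y, the row player's expected payoff is (1/2)·10 + (1/4)·5 + (1/4)·2 = 27/4.
If the column player plays Z, the row player's expected payoff is (1/2)·9 + (1/4)·7 + (1/4)·5 = 15/2.
The column player minimizes the row player's payoff; the smallest is 23/4, so the best response is X.

X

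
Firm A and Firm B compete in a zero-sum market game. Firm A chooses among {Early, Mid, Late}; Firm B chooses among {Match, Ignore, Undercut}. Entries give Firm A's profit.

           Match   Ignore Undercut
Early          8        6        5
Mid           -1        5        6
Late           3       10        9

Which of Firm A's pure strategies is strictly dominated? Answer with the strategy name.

Late gives a strictly higher payoff than Mid against every column: 3 > -1, 10 > 5, 9 > 6.
So Mid is strictly dominated and Firm A never plays it.

Mid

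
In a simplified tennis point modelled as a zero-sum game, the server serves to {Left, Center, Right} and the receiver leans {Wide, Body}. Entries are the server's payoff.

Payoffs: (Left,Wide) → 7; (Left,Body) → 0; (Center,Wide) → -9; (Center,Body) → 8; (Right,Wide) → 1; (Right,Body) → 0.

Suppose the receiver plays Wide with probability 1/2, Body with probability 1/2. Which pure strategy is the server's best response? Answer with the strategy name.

Expected payoff of Left: (1/2)·7 + (1/2)·0 = 7/2.
Expected payoff of Center: (1/2)·(-9) + (1/2)·8 = -1/2.
Expected payoff of Right: (1/2)·1 + (1/2)·0 = 1/2.
The largest is 7/2, so the server's best response is Left.

Left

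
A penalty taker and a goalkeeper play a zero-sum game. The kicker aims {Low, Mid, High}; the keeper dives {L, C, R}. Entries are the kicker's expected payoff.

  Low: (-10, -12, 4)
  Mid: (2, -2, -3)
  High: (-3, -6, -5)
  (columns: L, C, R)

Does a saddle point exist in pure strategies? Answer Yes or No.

Row minima: Low → -12, Mid → -3, High → -6; maximin = -3.
Column maxima: L → 2, C → -2, R → 4; minimax = -2.
-3 ≠ -2, so no pure-strategy equilibrium exists.

No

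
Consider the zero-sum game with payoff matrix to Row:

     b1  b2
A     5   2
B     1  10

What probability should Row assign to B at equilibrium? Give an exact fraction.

Row minima: A → 2, B → 1; maximin = 2.
Column maxima: b1 → 5, b2 → 10; minimax = 5.
2 ≠ 5, so there is no saddle point; optimal play is mixed.
Let Row play A with probability p. Expected payoff against b1: 5p + 1(1−p) = 4p + 1; against b2: 2p + 10(1−p) = −8p + 10.
Setting these equal: 4p + 1 = −8p + 10 ⇒ 12p = 9 ⇒ p = 3/4, and the value is (4)·(3/4) + 1 = 4.
For Column: with q = P(b1), equating A's and B's payoffs gives 3q + 2 = −9q + 10 ⇒ q = 2/3.

1/4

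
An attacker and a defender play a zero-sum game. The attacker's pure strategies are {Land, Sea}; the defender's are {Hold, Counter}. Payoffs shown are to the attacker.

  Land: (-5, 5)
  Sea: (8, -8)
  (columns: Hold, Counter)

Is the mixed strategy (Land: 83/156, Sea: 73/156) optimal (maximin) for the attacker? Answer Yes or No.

No

Against Hold this mix gives (83/156)·(-5) + (73/156)·8 = 13/12.
Against Counter this mix gives (83/156)·5 + (73/156)·(-8) = -13/12.
The defender will play Counter, holding the attacker to -13/12. Shifting weight toward the row that does better against Counter would raise this floor (the equalizing mix achieves 0 against both Counter and Hold), so the proposed strategy is not optimal.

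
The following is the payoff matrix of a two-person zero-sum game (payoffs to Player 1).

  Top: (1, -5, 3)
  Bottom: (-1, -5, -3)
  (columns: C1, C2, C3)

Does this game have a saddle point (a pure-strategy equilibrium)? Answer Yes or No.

Row minima: Top → -5, Bottom → -5; maximin = -5.
Column maxima: C1 → 1, C2 → -5, C3 → 3; minimax = -5.
maximin = minimax = -5, so a saddle point exists.

Yes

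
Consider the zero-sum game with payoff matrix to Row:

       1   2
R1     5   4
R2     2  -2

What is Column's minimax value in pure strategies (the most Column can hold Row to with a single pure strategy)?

4

Column maxima: 1 → 5, 2 → 4.
The smallest of these is 4.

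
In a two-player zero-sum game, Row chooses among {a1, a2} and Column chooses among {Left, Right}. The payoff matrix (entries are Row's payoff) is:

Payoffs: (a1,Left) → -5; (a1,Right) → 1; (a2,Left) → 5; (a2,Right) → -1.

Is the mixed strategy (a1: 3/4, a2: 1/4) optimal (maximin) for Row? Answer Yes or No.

Against Left this mix gives (3/4)·(-5) + (1/4)·5 = -5/2.
Against Right this mix gives (3/4)·1 + (1/4)·(-1) = 1/2.
Column will play Left, holding Row to -5/2. Shifting weight toward the row that does better against Left would raise this floor (the equalizing mix achieves 0 against both Left and Right), so the proposed strategy is not optimal.

No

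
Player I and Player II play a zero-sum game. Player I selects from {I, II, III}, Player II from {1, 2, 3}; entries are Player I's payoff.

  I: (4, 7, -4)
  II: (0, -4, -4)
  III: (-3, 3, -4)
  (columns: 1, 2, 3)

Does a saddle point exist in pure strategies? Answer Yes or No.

Yes

Row minima: I → -4, II → -4, III → -4; maximin = -4.
Column maxima: 1 → 4, 2 → 7, 3 → -4; minimax = -4.
maximin = minimax = -4, so a saddle point exists.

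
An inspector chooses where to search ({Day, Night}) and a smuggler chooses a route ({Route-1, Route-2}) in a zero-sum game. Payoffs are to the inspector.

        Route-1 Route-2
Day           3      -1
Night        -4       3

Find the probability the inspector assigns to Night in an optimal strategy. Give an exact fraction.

Row minima: Day → -1, Night → -4; maximin = -1.
Column maxima: Route-1 → 3, Route-2 → 3; minimax = 3.
-1 ≠ 3, so there is no saddle point; optimal play is mixed.
Let the inspector play Day with probability p. Expected payoff against Route-1: 3p + (-4)(1−p) = 7p − 4; against Route-2: (-1)p + 3(1−p) = −4p + 3.
Setting these equal: 7p − 4 = −4p + 3 ⇒ 11p = 7 ⇒ p = 7/11, and the value is (7)·(7/11) − 4 = 5/11.
For the smuggler: with q = P(Route-1), equating Day's and Night's payoffs gives 4q − 1 = −7q + 3 ⇒ q = 4/11.

4/11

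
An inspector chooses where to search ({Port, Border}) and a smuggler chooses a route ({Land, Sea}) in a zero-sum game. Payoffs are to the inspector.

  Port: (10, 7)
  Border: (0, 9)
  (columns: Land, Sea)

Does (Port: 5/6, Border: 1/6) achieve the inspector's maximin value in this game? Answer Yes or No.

No

Against Land this mix gives (5/6)·10 + (1/6)·0 = 25/3.
Against Sea this mix gives (5/6)·7 + (1/6)·9 = 22/3.
The smuggler will play Sea, holding the inspector to 22/3. Shifting weight toward the row that does better against Sea would raise this floor (the equalizing mix achieves 15/2 against both Sea and Land), so the proposed strategy is not optimal.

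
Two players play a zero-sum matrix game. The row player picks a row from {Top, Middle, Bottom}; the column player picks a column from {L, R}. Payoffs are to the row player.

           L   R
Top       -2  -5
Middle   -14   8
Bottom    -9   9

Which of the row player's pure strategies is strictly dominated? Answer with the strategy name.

Bottom gives a strictly higher payoff than Middle against every column: -9 > -14, 9 > 8.
So Middle is strictly dominated and the row player never plays it.

Middle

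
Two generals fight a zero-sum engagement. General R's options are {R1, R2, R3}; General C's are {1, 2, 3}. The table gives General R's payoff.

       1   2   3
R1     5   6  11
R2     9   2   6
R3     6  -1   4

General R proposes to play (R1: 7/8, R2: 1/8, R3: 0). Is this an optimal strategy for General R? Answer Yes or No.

Against 1 this mix gives (7/8)·5 + (1/8)·9 = 11/2.
Against 2 this mix gives (7/8)·6 + (1/8)·2 = 11/2.
Against 3 this mix gives (7/8)·11 + (1/8)·6 = 83/8.
All of General C's active replies (1, 2) yield 11/2, and no column does worse for General R. The mix makes General C indifferent and guarantees 11/2, so it is optimal.

Yes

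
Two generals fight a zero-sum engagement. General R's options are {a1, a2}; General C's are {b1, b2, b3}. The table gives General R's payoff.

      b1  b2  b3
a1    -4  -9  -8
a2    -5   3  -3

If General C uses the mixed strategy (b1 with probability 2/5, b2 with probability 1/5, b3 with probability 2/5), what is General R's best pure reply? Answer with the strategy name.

Expected payoff of a1: (2/5)·(-4) + (1/5)·(-9) + (2/5)·(-8) = -33/5.
Expected payoff of a2: (2/5)·(-5) + (1/5)·3 + (2/5)·(-3) = -13/5.
The largest is -13/5, so General R's best response is a2.

a2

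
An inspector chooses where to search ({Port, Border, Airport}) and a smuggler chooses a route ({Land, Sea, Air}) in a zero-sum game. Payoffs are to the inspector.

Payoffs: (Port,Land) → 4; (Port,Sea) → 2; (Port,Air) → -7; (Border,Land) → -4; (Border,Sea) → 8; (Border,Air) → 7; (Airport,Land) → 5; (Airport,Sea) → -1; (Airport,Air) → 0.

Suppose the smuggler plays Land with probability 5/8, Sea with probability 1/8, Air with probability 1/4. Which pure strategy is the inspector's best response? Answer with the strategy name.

Airport

Expected payoff of Port: (5/8)·4 + (1/8)·2 + (1/4)·(-7) = 1.
Expected payoff of Border: (5/8)·(-4) + (1/8)·8 + (1/4)·7 = 1/4.
Expected payoff of Airport: (5/8)·5 + (1/8)·(-1) + (1/4)·0 = 3.
The largest is 3, so the inspector's best response is Airport.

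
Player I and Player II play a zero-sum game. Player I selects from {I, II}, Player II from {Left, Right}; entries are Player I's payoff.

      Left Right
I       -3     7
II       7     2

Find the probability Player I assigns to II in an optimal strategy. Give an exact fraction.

2/3

Row minima: I → -3, II → 2; maximin = 2.
Column maxima: Left → 7, Right → 7; minimax = 7.
2 ≠ 7, so there is no saddle point; optimal play is mixed.
Let Player I play I with probability p. Expected payoff against Left: (-3)p + 7(1−p) = −10p + 7; against Right: 7p + 2(1−p) = 5p + 2.
Setting these equal: −10p + 7 = 5p + 2 ⇒ −15p = -5 ⇒ p = 1/3, and the value is (-10)·(1/3) + 7 = 11/3.
For Player II: with q = P(Left), equating I's and II's payoffs gives −10q + 7 = 5q + 2 ⇒ q = 1/3.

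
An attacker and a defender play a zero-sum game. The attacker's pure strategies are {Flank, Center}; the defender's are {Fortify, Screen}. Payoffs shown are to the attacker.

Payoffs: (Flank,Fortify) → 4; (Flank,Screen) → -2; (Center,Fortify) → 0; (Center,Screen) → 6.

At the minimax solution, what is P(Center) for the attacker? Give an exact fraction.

Row minima: Flank → -2, Center → 0; maximin = 0.
Column maxima: Fortify → 4, Screen → 6; minimax = 4.
0 ≠ 4, so there is no saddle point; optimal play is mixed.
Let the attacker play Flank with probability p. Expected payoff against Fortify: 4p + 0(1−p) = 4p; against Screen: (-2)p + 6(1−p) = −8p + 6.
Setting these equal: 4p = −8p + 6 ⇒ 12p = 6 ⇒ p = 1/2, and the value is (4)·(1/2) = 2.
For the defender: with q = P(Fortify), equating Flank's and Center's payoffs gives 6q − 2 = −6q + 6 ⇒ q = 2/3.

1/2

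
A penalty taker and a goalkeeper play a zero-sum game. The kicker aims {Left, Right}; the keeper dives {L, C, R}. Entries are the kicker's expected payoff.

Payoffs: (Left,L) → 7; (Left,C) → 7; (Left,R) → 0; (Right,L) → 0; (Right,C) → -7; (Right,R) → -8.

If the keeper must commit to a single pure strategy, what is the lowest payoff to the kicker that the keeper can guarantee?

0

Column maxima: L → 7, C → 7, R → 0.
The smallest of these is 0.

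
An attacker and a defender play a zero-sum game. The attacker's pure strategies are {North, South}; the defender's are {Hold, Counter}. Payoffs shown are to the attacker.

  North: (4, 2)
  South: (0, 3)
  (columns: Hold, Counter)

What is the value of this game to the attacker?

12/5

Row minima: North → 2, South → 0; maximin = 2.
Column maxima: Hold → 4, Counter → 3; minimax = 3.
2 ≠ 3, so there is no saddle point; optimal play is mixed.
Let the attacker play North with probability p. Expected payoff against Hold: 4p + 0(1−p) = 4p; against Counter: 2p + 3(1−p) = −p + 3.
Setting these equal: 4p = −p + 3 ⇒ 5p = 3 ⇒ p = 3/5, and the value is (4)·(3/5) = 12/5.
For the defender: with q = P(Hold), equating North's and South's payoffs gives 2q + 2 = −3q + 3 ⇒ q = 1/5.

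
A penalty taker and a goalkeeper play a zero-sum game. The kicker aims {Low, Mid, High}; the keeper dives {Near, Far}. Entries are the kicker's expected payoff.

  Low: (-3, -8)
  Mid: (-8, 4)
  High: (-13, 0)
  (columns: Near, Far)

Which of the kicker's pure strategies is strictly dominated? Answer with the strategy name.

High

Mid gives a strictly higher payoff than High against every column: -8 > -13, 4 > 0.
So High is strictly dominated and the kicker never plays it.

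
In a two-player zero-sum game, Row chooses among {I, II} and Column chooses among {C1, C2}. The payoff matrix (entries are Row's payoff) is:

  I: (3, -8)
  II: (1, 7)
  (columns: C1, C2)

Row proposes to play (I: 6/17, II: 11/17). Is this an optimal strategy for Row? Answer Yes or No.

Against C1 this mix gives (6/17)·3 + (11/17)·1 = 29/17.
Against C2 this mix gives (6/17)·(-8) + (11/17)·7 = 29/17.
All of Column's active replies (C1, C2) yield 29/17, and no column does worse for Row. The mix makes Column indifferent and guarantees 29/17, so it is optimal.

Yes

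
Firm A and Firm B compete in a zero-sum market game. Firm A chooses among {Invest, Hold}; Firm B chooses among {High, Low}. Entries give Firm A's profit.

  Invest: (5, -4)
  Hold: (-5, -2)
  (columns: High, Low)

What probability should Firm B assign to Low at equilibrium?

Row minima: Invest → -4, Hold → -5; maximin = -4.
Column maxima: High → 5, Low → -2; minimax = -2.
-4 ≠ -2, so there is no saddle point; optimal play is mixed.
Let Firm A play Invest with probability p. Expected payoff against High: 5p + (-5)(1−p) = 10p − 5; against Low: (-4)p + (-2)(1−p) = −2p − 2.
Setting these equal: 10p − 5 = −2p − 2 ⇒ 12p = 3 ⇒ p = 1/4, and the value is (10)·(1/4) − 5 = -5/2.
For Firm B: with q = P(High), equating Invest's and Hold's payoffs gives 9q − 4 = −3q − 2 ⇒ q = 1/6.

5/6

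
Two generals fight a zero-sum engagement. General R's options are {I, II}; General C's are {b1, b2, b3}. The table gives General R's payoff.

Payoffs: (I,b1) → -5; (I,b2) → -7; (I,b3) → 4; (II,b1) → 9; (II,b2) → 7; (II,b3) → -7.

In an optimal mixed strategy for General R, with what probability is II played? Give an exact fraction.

Row minima: I → -7, II → -7; maximin = -7.
Column maxima: b1 → 9, b2 → 7, b3 → 4; minimax = 4.
-7 ≠ 4, so there is no saddle point; optimal play is mixed.
b1 is strictly dominated by b2 (it gives General R strictly more in every row), so General C never plays it.
On the remaining 2×2 (I, II vs b2, b3):
Let General R play I with probability p. Expected payoff against b2: (-7)p + 7(1−p) = −14p + 7; against b3: 4p + (-7)(1−p) = 11p − 7.
Setting these equal: −14p + 7 = 11p − 7 ⇒ −25p = -14 ⇒ p = 14/25, and the value is (-14)·(14/25) + 7 = -21/25.
For General C: with q = P(b2), equating I's and II's payoffs gives −11q + 4 = 14q − 7 ⇒ q = 11/25.

11/25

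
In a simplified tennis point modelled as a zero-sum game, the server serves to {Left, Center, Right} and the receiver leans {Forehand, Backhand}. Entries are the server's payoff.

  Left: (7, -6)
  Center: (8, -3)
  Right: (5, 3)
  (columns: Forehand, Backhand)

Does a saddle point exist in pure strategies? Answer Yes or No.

Yes

Row minima: Left → -6, Center → -3, Right → 3; maximin = 3.
Column maxima: Forehand → 8, Backhand → 3; minimax = 3.
maximin = minimax = 3, so a saddle point exists.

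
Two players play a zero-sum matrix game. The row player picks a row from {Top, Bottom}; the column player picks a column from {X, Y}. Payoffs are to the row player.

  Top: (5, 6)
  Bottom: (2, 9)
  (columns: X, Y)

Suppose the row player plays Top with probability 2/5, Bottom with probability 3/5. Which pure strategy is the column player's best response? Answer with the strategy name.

X

If the column player plays X, the row player's expected payoff is (2/5)·5 + (3/5)·2 = 16/5.
If the column player plays Y, the row player's expected payoff is (2/5)·6 + (3/5)·9 = 39/5.
The column player minimizes the row player's payoff; the smallest is 16/5, so the best response is X.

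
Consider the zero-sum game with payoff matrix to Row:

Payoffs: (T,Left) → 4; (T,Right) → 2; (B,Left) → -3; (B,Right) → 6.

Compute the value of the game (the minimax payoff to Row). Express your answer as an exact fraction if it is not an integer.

Row minima: T → 2, B → -3; maximin = 2.
Column maxima: Left → 4, Right → 6; minimax = 4.
2 ≠ 4, so there is no saddle point; optimal play is mixed.
Let Row play T with probability p. Expected payoff against Left: 4p + (-3)(1−p) = 7p − 3; against Right: 2p + 6(1−p) = −4p + 6.
Setting these equal: 7p − 3 = −4p + 6 ⇒ 11p = 9 ⇒ p = 9/11, and the value is (7)·(9/11) − 3 = 30/11.
For Column: with q = P(Left), equating T's and B's payoffs gives 2q + 2 = −9q + 6 ⇒ q = 4/11.

30/11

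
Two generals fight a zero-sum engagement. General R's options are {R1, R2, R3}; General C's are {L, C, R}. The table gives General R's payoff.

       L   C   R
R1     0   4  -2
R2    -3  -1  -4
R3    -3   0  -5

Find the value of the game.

Row minima: R1 → -2, R2 → -4, R3 → -5; maximin = -2.
Column maxima: L → 0, C → 4, R → -2; minimax = -2.
Since maximin = minimax = -2, there is a saddle point and the value is -2.

-2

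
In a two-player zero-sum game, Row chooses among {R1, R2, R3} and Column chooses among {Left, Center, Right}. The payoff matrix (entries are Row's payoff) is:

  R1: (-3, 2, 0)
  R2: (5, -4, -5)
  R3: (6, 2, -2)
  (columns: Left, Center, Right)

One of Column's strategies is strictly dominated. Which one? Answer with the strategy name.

Right holds Row's payoff strictly below Center in every row: 0 < 2, -5 < -4, -2 < 2.
So Center is strictly dominated for Column.

Center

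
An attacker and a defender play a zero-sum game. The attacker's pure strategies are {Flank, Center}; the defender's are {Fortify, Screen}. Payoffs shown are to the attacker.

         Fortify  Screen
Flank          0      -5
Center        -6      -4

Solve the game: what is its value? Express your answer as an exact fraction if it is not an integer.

-30/7

Row minima: Flank → -5, Center → -6; maximin = -5.
Column maxima: Fortify → 0, Screen → -4; minimax = -4.
-5 ≠ -4, so there is no saddle point; optimal play is mixed.
Let the attacker play Flank with probability p. Expected payoff against Fortify: 0p + (-6)(1−p) = 6p − 6; against Screen: (-5)p + (-4)(1−p) = −p − 4.
Setting these equal: 6p − 6 = −p − 4 ⇒ 7p = 2 ⇒ p = 2/7, and the value is (6)·(2/7) − 6 = -30/7.
For the defender: with q = P(Fortify), equating Flank's and Center's payoffs gives 5q − 5 = −2q − 4 ⇒ q = 1/7.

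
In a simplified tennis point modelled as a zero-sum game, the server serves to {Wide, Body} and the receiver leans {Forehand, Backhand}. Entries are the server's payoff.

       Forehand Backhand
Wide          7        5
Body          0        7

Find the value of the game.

49/9

Row minima: Wide → 5, Body → 0; maximin = 5.
Column maxima: Forehand → 7, Backhand → 7; minimax = 7.
5 ≠ 7, so there is no saddle point; optimal play is mixed.
Let the server play Wide with probability p. Expected payoff against Forehand: 7p + 0(1−p) = 7p; against Backhand: 5p + 7(1−p) = −2p + 7.
Setting these equal: 7p = −2p + 7 ⇒ 9p = 7 ⇒ p = 7/9, and the value is (7)·(7/9) = 49/9.
For the receiver: with q = P(Forehand), equating Wide's and Body's payoffs gives 2q + 5 = −7q + 7 ⇒ q = 2/9.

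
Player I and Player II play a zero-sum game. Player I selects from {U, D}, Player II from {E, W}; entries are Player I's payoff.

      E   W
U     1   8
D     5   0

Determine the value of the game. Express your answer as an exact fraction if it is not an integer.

Row minima: U → 1, D → 0; maximin = 1.
Column maxima: E → 5, W → 8; minimax = 5.
1 ≠ 5, so there is no saddle point; optimal play is mixed.
Let Player I play U with probability p. Expected payoff against E: 1p + 5(1−p) = −4p + 5; against W: 8p + 0(1−p) = 8p.
Setting these equal: −4p + 5 = 8p ⇒ −12p = -5 ⇒ p = 5/12, and the value is (-4)·(5/12) + 5 = 10/3.
For Player II: with q = P(E), equating U's and D's payoffs gives −7q + 8 = 5q ⇒ q = 2/3.

10/3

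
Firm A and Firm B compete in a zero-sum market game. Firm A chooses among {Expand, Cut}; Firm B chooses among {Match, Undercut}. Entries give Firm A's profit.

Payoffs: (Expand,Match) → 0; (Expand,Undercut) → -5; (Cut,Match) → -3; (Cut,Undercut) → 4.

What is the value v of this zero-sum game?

-5/4

Row minima: Expand → -5, Cut → -3; maximin = -3.
Column maxima: Match → 0, Undercut → 4; minimax = 0.
-3 ≠ 0, so there is no saddle point; optimal play is mixed.
Let Firm A play Expand with probability p. Expected payoff against Match: 0p + (-3)(1−p) = 3p − 3; against Undercut: (-5)p + 4(1−p) = −9p + 4.
Setting these equal: 3p − 3 = −9p + 4 ⇒ 12p = 7 ⇒ p = 7/12, and the value is (3)·(7/12) − 3 = -5/4.
For Firm B: with q = P(Match), equating Expand's and Cut's payoffs gives 5q − 5 = −7q + 4 ⇒ q = 3/4.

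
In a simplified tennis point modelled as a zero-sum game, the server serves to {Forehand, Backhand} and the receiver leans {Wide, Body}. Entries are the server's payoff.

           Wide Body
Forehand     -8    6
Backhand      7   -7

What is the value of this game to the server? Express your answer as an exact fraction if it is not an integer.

Row minima: Forehand → -8, Backhand → -7; maximin = -7.
Column maxima: Wide → 7, Body → 6; minimax = 6.
-7 ≠ 6, so there is no saddle point; optimal play is mixed.
Let the server play Forehand with probability p. Expected payoff against Wide: (-8)p + 7(1−p) = −15p + 7; against Body: 6p + (-7)(1−p) = 13p − 7.
Setting these equal: −15p + 7 = 13p − 7 ⇒ −28p = -14 ⇒ p = 1/2, and the value is (-15)·(1/2) + 7 = -1/2.
For the receiver: with q = P(Wide), equating Forehand's and Backhand's payoffs gives −14q + 6 = 14q − 7 ⇒ q = 13/28.

-1/2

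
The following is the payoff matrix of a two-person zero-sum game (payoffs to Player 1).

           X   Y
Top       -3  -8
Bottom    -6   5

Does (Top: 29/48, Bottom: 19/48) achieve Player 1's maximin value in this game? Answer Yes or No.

No

Against X this mix gives (29/48)·(-3) + (19/48)·(-6) = -67/16.
Against Y this mix gives (29/48)·(-8) + (19/48)·5 = -137/48.
Player 2 will play X, holding Player 1 to -67/16. Shifting weight toward the row that does better against X would raise this floor (the equalizing mix achieves -63/16 against both X and Y), so the proposed strategy is not optimal.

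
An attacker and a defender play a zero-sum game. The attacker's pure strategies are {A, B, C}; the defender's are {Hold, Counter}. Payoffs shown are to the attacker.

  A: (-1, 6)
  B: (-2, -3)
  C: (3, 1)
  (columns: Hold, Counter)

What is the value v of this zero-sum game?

Row minima: A → -1, B → -3, C → 1; maximin = 1.
Column maxima: Hold → 3, Counter → 6; minimax = 3.
1 ≠ 3, so there is no saddle point; optimal play is mixed.
B is strictly dominated by A, so the attacker never plays it.
On the remaining 2×2 (A, C vs Hold, Counter):
Let the attacker play A with probability p. Expected payoff against Hold: (-1)p + 3(1−p) = −4p + 3; against Counter: 6p + 1(1−p) = 5p + 1.
Setting these equal: −4p + 3 = 5p + 1 ⇒ −9p = -2 ⇒ p = 2/9, and the value is (-4)·(2/9) + 3 = 19/9.
For the defender: with q = P(Hold), equating A's and C's payoffs gives −7q + 6 = 2q + 1 ⇒ q = 5/9.

19/9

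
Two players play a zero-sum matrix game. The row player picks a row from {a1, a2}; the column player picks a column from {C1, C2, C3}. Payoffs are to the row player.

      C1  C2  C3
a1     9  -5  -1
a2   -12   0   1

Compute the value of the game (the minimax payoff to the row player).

-30/13

Row minima: a1 → -5, a2 → -12; maximin = -5.
Column maxima: C1 → 9, C2 → 0, C3 → 1; minimax = 0.
-5 ≠ 0, so there is no saddle point; optimal play is mixed.
C3 is strictly dominated by C2 (it gives the row player strictly more in every row), so the column player never plays it.
On the remaining 2×2 (a1, a2 vs C1, C2):
Let the row player play a1 with probability p. Expected payoff against C1: 9p + (-12)(1−p) = 21p − 12; against C2: (-5)p + 0(1−p) = −5p.
Setting these equal: 21p − 12 = −5p ⇒ 26p = 12 ⇒ p = 6/13, and the value is (21)·(6/13) − 12 = -30/13.
For the column player: with q = P(C1), equating a1's and a2's payoffs gives 14q − 5 = −12q ⇒ q = 5/26.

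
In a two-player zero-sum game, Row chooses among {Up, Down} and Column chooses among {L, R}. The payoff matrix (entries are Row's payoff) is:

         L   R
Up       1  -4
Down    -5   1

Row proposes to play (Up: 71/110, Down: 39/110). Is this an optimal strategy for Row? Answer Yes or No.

Against L this mix gives (71/110)·1 + (39/110)·(-5) = -62/55.
Against R this mix gives (71/110)·(-4) + (39/110)·1 = -49/22.
Column will play R, holding Row to -49/22. Shifting weight toward the row that does better against R would raise this floor (the equalizing mix achieves -19/11 against both R and L), so the proposed strategy is not optimal.

No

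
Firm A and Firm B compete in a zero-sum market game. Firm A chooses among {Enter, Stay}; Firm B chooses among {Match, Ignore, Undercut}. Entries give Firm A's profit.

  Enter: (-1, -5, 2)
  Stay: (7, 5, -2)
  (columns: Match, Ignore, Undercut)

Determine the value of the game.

Row minima: Enter → -5, Stay → -2; maximin = -2.
Column maxima: Match → 7, Ignore → 5, Undercut → 2; minimax = 2.
-2 ≠ 2, so there is no saddle point; optimal play is mixed.
Match is strictly dominated by Ignore (it gives Firm A strictly more in every row), so Firm B never plays it.
On the remaining 2×2 (Enter, Stay vs Ignore, Undercut):
Let Firm A play Enter with probability p. Expected payoff against Ignore: (-5)p + 5(1−p) = −10p + 5; against Undercut: 2p + (-2)(1−p) = 4p − 2.
Setting these equal: −10p + 5 = 4p − 2 ⇒ −14p = -7 ⇒ p = 1/2, and the value is (-10)·(1/2) + 5 = 0.
For Firm B: with q = P(Ignore), equating Enter's and Stay's payoffs gives −7q + 2 = 7q − 2 ⇒ q = 2/7.

0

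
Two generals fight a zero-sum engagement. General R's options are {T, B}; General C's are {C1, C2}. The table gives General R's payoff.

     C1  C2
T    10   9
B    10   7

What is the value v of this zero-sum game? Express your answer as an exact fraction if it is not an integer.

9

Row minima: T → 9, B → 7; maximin = 9.
Column maxima: C1 → 10, C2 → 9; minimax = 9.
Since maximin = minimax = 9, there is a saddle point and the value is 9.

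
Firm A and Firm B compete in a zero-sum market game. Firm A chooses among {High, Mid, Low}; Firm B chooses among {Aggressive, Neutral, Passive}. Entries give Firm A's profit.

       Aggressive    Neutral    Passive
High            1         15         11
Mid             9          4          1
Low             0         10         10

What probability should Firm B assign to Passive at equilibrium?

4/9

Row minima: High → 1, Mid → 1, Low → 0; maximin = 1.
Column maxima: Aggressive → 9, Neutral → 15, Passive → 11; minimax = 9.
1 ≠ 9, so there is no saddle point; optimal play is mixed.
Low is strictly dominated by High, so Firm A never plays it.
With Low eliminated, Neutral is strictly dominated by Passive (it gives Firm A strictly more in every remaining row), so Firm B never plays it.
On the remaining 2×2 (High, Mid vs Aggressive, Passive):
Let Firm A play High with probability p. Expected payoff against Aggressive: 1p + 9(1−p) = −8p + 9; against Passive: 11p + 1(1−p) = 10p + 1.
Setting these equal: −8p + 9 = 10p + 1 ⇒ −18p = -8 ⇒ p = 4/9, and the value is (-8)·(4/9) + 9 = 49/9.
For Firm B: with q = P(Aggressive), equating High's and Mid's payoffs gives −10q + 11 = 8q + 1 ⇒ q = 5/9.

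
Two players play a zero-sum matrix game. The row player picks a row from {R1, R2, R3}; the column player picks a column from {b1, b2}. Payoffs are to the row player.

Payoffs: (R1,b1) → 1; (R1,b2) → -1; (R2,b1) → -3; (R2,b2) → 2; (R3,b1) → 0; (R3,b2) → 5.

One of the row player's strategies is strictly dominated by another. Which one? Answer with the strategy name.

R3 gives a strictly higher payoff than R2 against every column: 0 > -3, 5 > 2.
So R2 is strictly dominated and the row player never plays it.

R2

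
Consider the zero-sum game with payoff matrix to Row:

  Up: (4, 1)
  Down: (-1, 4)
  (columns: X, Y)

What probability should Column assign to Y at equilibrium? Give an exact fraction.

5/8

Row minima: Up → 1, Down → -1; maximin = 1.
Column maxima: X → 4, Y → 4; minimax = 4.
1 ≠ 4, so there is no saddle point; optimal play is mixed.
Let Row play Up with probability p. Expected payoff against X: 4p + (-1)(1−p) = 5p − 1; against Y: 1p + 4(1−p) = −3p + 4.
Setting these equal: 5p − 1 = −3p + 4 ⇒ 8p = 5 ⇒ p = 5/8, and the value is (5)·(5/8) − 1 = 17/8.
For Column: with q = P(X), equating Up's and Down's payoffs gives 3q + 1 = −5q + 4 ⇒ q = 3/8.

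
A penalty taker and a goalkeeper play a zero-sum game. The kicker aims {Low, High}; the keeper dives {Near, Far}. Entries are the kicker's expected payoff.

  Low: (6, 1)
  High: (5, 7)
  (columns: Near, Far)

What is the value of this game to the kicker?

37/7

Row minima: Low → 1, High → 5; maximin = 5.
Column maxima: Near → 6, Far → 7; minimax = 6.
5 ≠ 6, so there is no saddle point; optimal play is mixed.
Let the kicker play Low with probability p. Expected payoff against Near: 6p + 5(1−p) = p + 5; against Far: 1p + 7(1−p) = −6p + 7.
Setting these equal: p + 5 = −6p + 7 ⇒ 7p = 2 ⇒ p = 2/7, and the value is (1)·(2/7) + 5 = 37/7.
For the keeper: with q = P(Near), equating Low's and High's payoffs gives 5q + 1 = −2q + 7 ⇒ q = 6/7.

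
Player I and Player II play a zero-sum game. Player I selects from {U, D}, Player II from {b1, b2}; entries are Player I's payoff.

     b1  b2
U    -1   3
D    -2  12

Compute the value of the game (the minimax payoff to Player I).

-1

Row minima: U → -1, D → -2; maximin = -1.
Column maxima: b1 → -1, b2 → 12; minimax = -1.
Since maximin = minimax = -1, there is a saddle point and the value is -1.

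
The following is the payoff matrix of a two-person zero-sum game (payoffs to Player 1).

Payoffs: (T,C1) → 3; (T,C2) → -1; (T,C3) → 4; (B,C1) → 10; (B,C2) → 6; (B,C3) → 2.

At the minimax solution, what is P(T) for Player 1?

Row minima: T → -1, B → 2; maximin = 2.
Column maxima: C1 → 10, C2 → 6, C3 → 4; minimax = 4.
2 ≠ 4, so there is no saddle point; optimal play is mixed.
C1 is strictly dominated by C2 (it gives Player 1 strictly more in every row), so Player 2 never plays it.
On the remaining 2×2 (T, B vs C2, C3):
Let Player 1 play T with probability p. Expected payoff against C2: (-1)p + 6(1−p) = −7p + 6; against C3: 4p + 2(1−p) = 2p + 2.
Setting these equal: −7p + 6 = 2p + 2 ⇒ −9p = -4 ⇒ p = 4/9, and the value is (-7)·(4/9) + 6 = 26/9.
For Player 2: with q = P(C2), equating T's and B's payoffs gives −5q + 4 = 4q + 2 ⇒ q = 2/9.

4/9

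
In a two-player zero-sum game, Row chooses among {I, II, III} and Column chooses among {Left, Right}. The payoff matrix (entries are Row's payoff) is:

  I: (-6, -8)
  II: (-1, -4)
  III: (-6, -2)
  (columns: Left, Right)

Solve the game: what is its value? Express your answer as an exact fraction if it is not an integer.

Row minima: I → -8, II → -4, III → -6; maximin = -4.
Column maxima: Left → -1, Right → -2; minimax = -2.
-4 ≠ -2, so there is no saddle point; optimal play is mixed.
I is strictly dominated by II, so Row never plays it.
On the remaining 2×2 (II, III vs Left, Right):
Let Row play II with probability p. Expected payoff against Left: (-1)p + (-6)(1−p) = 5p − 6; against Right: (-4)p + (-2)(1−p) = −2p − 2.
Setting these equal: 5p − 6 = −2p − 2 ⇒ 7p = 4 ⇒ p = 4/7, and the value is (5)·(4/7) − 6 = -22/7.
For Column: with q = P(Left), equating II's and III's payoffs gives 3q − 4 = −4q − 2 ⇒ q = 2/7.

-22/7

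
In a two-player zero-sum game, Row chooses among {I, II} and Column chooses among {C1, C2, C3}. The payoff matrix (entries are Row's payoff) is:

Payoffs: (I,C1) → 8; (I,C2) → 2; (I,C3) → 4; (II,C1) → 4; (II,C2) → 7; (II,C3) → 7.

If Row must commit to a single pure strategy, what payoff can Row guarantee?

4

Row minima: I → 2, II → 4.
The best of these is 4.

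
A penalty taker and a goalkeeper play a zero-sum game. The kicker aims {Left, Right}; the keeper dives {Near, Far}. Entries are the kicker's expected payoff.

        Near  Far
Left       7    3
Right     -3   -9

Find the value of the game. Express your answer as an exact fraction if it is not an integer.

Row minima: Left → 3, Right → -9; maximin = 3.
Column maxima: Near → 7, Far → 3; minimax = 3.
Since maximin = minimax = 3, there is a saddle point and the value is 3.

3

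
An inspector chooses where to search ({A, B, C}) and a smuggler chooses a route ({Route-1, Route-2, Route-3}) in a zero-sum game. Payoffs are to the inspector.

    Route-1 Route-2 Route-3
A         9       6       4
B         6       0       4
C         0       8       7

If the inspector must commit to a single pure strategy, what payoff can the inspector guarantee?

Row minima: A → 4, B → 0, C → 0.
The best of these is 4.

4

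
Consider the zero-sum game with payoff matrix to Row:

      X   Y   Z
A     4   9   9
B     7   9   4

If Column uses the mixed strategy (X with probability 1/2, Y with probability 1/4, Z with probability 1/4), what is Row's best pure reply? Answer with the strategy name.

Expected payoff of A: (1/2)·4 + (1/4)·9 + (1/4)·9 = 13/2.
Expected payoff of B: (1/2)·7 + (1/4)·9 + (1/4)·4 = 27/4.
The largest is 27/4, so Row's best response is B.

B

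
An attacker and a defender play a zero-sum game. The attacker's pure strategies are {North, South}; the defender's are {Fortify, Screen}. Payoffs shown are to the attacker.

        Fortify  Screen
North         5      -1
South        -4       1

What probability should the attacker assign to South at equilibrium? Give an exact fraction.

6/11

Row minima: North → -1, South → -4; maximin = -1.
Column maxima: Fortify → 5, Screen → 1; minimax = 1.
-1 ≠ 1, so there is no saddle point; optimal play is mixed.
Let the attacker play North with probability p. Expected payoff against Fortify: 5p + (-4)(1−p) = 9p − 4; against Screen: (-1)p + 1(1−p) = −2p + 1.
Setting these equal: 9p − 4 = −2p + 1 ⇒ 11p = 5 ⇒ p = 5/11, and the value is (9)·(5/11) − 4 = 1/11.
For the defender: with q = P(Fortify), equating North's and South's payoffs gives 6q − 1 = −5q + 1 ⇒ q = 2/11.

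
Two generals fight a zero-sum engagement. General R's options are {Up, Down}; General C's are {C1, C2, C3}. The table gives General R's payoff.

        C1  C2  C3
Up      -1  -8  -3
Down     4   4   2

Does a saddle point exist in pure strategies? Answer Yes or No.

Yes

Row minima: Up → -8, Down → 2; maximin = 2.
Column maxima: C1 → 4, C2 → 4, C3 → 2; minimax = 2.
maximin = minimax = 2, so a saddle point exists.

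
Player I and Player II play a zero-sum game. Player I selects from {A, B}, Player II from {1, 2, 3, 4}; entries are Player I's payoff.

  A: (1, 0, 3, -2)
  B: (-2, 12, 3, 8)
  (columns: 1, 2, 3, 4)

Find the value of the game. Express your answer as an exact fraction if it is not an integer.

4/13

Row minima: A → -2, B → -2; maximin = -2.
Column maxima: 1 → 1, 2 → 12, 3 → 3, 4 → 8; minimax = 1.
-2 ≠ 1, so there is no saddle point; optimal play is mixed.
2 is strictly dominated by 4 (it gives Player I strictly more in every row), so Player II never plays it.
3 is strictly dominated by 1 (it gives Player I strictly more in every row), so Player II never plays it.
On the remaining 2×2 (A, B vs 1, 4):
Let Player I play A with probability p. Expected payoff against 1: 1p + (-2)(1−p) = 3p − 2; against 4: (-2)p + 8(1−p) = −10p + 8.
Setting these equal: 3p − 2 = −10p + 8 ⇒ 13p = 10 ⇒ p = 10/13, and the value is (3)·(10/13) − 2 = 4/13.
For Player II: with q = P(1), equating A's and B's payoffs gives 3q − 2 = −10q + 8 ⇒ q = 10/13.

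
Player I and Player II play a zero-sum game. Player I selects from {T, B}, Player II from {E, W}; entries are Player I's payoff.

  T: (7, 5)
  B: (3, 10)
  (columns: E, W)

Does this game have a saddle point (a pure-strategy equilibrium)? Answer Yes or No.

Row minima: T → 5, B → 3; maximin = 5.
Column maxima: E → 7, W → 10; minimax = 7.
5 ≠ 7, so no pure-strategy equilibrium exists.

No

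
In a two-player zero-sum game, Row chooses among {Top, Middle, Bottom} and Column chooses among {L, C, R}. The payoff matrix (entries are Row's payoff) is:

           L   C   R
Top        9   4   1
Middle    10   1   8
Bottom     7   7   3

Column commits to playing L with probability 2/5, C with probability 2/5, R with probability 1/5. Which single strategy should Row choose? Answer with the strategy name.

Bottom

Expected payoff of Top: (2/5)·9 + (2/5)·4 + (1/5)·1 = 27/5.
Expected payoff of Middle: (2/5)·10 + (2/5)·1 + (1/5)·8 = 6.
Expected payoff of Bottom: (2/5)·7 + (2/5)·7 + (1/5)·3 = 31/5.
The largest is 31/5, so Row's best response is Bottom.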